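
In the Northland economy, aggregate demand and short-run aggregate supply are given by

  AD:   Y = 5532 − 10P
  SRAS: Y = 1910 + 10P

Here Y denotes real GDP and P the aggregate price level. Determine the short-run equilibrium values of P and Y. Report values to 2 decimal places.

Set AD = SRAS: 5532 − 10P = 1910 + 10P, so 3622 = 20P and P = 181.10.
Substituting into AD, Y = 5532 − 10P = 3721.00.

P = 181.10, Y = 3721.00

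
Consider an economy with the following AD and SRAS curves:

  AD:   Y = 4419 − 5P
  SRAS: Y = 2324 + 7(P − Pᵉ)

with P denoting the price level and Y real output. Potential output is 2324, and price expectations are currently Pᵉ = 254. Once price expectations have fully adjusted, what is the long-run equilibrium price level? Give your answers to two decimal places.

Long-run P = 419.00

Short run: with Pᵉ = 254, SRAS is Y = 546 + 7P. Setting AD = SRAS gives 3873 = 12P, so P = 322.75 and Y = 4419 − 5P = 2805.25.
Output 2805.25 is above potential 2324, so over time expected prices rise and SRAS shifts left until Y returns to 2324.
Long run: Y = 2324 on the AD curve gives 2324 = 4419 − 5P, so P = 419.00.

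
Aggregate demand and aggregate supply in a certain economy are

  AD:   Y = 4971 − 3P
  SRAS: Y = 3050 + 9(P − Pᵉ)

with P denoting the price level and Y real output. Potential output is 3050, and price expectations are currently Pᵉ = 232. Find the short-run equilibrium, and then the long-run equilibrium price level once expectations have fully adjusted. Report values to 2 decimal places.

Short run: with Pᵉ = 232, SRAS is Y = 962 + 9P. Setting AD = SRAS gives 4009 = 12P, so P = 334.08 and Y = 4971 − 3P = 3968.75.
Output 3968.75 is above potential 3050, so over time expected prices rise and SRAS shifts left until Y returns to 3050.
Long run: Y = 3050 on the AD curve gives 3050 = 4971 − 3P, so P = 640.33.

Short run: P = 334.08, Y = 3968.75. Long run: P = 640.33.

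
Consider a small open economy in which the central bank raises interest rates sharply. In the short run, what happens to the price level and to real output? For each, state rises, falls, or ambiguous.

This is a negative demand shock: AD shifts left.
Moving along the upward-sloping SRAS curve, P falls and Y falls.

Price level: falls; output: falls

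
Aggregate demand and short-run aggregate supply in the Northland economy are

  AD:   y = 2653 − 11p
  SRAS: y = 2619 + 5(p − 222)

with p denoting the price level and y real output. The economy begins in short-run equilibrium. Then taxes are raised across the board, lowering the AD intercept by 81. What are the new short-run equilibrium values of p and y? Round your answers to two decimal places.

p = 66.44, y = 1841.19

This is a negative demand shock: AD shifts left.
New AD: y = 2572 − 11p.
SRAS can be written y = 1509 + 5p.
Set AD = SRAS: 2572 − 11p = 1509 + 5p, so 1063 = 16p and p = 66.44.
Substituting into AD, y = 1841.19.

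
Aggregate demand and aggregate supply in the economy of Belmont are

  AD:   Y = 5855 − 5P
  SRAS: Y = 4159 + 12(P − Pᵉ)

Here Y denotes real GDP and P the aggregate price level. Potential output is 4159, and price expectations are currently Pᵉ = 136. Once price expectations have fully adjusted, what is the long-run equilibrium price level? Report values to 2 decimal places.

Long-run P = 339.20

Short run: with Pᵉ = 136, SRAS is Y = 2527 + 12P. Setting AD = SRAS gives 3328 = 17P, so P = 195.76 and Y = 5855 − 5P = 4876.18.
Output 4876.18 is above potential 4159, so over time expected prices rise and SRAS shifts left until Y returns to 4159.
Long run: Y = 4159 on the AD curve gives 4159 = 5855 − 5P, so P = 339.20.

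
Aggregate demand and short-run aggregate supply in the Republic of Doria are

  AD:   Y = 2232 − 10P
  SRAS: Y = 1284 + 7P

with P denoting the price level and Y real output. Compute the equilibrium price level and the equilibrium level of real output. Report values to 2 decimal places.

Set AD = SRAS: 2232 − 10P = 1284 + 7P, so 948 = 17P and P = 55.76.
Substituting into AD, Y = 2232 − 10P = 1674.35.

P = 55.76, Y = 1674.35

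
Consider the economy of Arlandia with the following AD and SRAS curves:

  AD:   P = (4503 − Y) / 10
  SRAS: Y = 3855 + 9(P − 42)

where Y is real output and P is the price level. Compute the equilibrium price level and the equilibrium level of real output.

P = 54, Y = 3963

Write SRAS as Y = 3855 + 9P − 378 = 3477 + 9P.
Rearrange AD to Y = 4503 − 10P.
Set AD = SRAS: 4503 − 10P = 3477 + 9P, so 1026 = 19P and P = 54.
Then Y = 4503 − 10·54 = 3963.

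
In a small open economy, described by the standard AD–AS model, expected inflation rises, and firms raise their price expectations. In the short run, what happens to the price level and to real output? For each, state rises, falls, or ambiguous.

This is an adverse supply shock: SRAS shifts left.
Moving along the downward-sloping AD curve, P rises and Y falls.

Price level: rises; output: falls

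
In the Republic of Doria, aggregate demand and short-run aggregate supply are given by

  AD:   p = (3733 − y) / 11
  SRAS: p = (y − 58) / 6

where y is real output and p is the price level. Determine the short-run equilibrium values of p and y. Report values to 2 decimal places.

p = 216.18, y = 1355.06

Rearrange AD to y = 3733 − 11p.
Rearrange SRAS to y = 58 + 6p.
Set AD = SRAS: 3733 − 11p = 58 + 6p, so 3675 = 17p and p = 216.18.
Substituting into AD, y = 3733 − 11p = 1355.06.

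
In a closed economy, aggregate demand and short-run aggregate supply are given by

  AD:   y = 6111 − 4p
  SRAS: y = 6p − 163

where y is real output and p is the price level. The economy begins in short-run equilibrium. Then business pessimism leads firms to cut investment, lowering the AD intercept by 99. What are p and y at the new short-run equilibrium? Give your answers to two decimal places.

p = 617.50, y = 3542.00

This is a negative demand shock: AD shifts left.
New AD: y = 6012 − 4p.
Set AD = SRAS: 6012 − 4p = 6p − 163, so 6175 = 10p and p = 617.50.
Substituting into AD, y = 3542.00.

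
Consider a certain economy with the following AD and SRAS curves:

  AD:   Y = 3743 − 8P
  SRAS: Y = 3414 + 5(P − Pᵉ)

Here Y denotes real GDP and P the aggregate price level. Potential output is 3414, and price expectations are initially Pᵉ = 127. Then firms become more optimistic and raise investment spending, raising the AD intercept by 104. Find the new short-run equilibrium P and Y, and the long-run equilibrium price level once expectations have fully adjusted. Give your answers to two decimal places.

AD shifts right: new AD is Y = 3847 − 8P. With Pᵉ = 127, SRAS is Y = 2779 + 5P.
Short run: 3847 − 8P = 2779 + 5P gives 1068 = 13P, so P = 82.15 and Y = 3847 − 8P = 3189.77.
Y = 3189.77 is below potential 3414; expectations adjust and SRAS shifts right until Y = 3414.
Long run: on the new AD curve, 3414 = 3847 − 8P gives P = 54.13.

Short run: P = 82.15, Y = 3189.77. Long run: P = 54.13.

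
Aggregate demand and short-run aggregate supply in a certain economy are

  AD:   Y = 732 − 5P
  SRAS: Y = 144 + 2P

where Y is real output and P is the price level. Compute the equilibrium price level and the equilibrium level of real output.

P = 84, Y = 312

Set AD = SRAS: 732 − 5P = 144 + 2P, so 588 = 7P and P = 84.
Then Y = 732 − 5·84 = 312.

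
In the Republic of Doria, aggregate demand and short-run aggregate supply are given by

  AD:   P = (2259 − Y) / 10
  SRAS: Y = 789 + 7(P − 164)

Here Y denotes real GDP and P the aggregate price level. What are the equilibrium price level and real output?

P = 154, Y = 719

Write SRAS as Y = 789 + 7P − 1148 = 7P − 359.
Rearrange AD to Y = 2259 − 10P.
Set AD = SRAS: 2259 − 10P = 7P − 359, so 2618 = 17P and P = 154.
Then Y = 2259 − 10·154 = 719.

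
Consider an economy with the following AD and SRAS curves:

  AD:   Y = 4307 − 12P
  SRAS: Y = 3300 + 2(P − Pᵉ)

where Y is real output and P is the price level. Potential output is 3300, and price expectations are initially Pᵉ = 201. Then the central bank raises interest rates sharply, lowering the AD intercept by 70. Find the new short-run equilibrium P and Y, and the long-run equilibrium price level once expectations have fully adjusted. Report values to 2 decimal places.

AD shifts left: new AD is Y = 4237 − 12P. With Pᵉ = 201, SRAS is Y = 2898 + 2P.
Short run: 4237 − 12P = 2898 + 2P gives 1339 = 14P, so P = 95.64 and Y = 4237 − 12P = 3089.29.
Y = 3089.29 is below potential 3300; expectations adjust and SRAS shifts right until Y = 3300.
Long run: on the new AD curve, 3300 = 4237 − 12P gives P = 78.08.

Short run: P = 95.64, Y = 3089.29. Long run: P = 78.08.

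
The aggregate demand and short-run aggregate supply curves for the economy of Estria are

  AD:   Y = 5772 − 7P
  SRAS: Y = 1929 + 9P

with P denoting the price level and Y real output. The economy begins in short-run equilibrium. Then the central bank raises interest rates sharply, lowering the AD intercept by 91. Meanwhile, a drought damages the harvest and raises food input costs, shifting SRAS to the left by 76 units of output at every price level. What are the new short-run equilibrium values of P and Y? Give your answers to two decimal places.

P = 239.25, Y = 4006.25

After both shocks: AD is Y = 5681 − 7P and SRAS is Y = 1853 + 9P.
Setting them equal: 3828 = 16P, so P = 239.25.
Substituting into AD, Y = 4006.25.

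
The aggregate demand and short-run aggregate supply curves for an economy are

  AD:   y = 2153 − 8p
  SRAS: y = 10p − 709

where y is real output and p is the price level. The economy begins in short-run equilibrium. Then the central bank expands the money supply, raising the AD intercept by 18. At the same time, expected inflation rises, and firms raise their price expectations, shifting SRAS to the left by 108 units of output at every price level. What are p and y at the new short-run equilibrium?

After both shocks: AD is y = 2171 − 8p and SRAS is y = 10p − 817.
Setting them equal: 2988 = 18p, so p = 166.
y = 2171 − 8·166 = 843.

p = 166, y = 843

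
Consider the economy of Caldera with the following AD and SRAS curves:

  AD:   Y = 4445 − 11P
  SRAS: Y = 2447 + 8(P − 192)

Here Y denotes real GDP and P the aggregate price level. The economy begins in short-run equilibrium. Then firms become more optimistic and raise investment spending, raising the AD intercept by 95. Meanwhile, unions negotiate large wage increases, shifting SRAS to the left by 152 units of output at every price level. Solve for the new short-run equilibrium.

After both shocks: AD is Y = 4540 − 11P and SRAS is Y = 759 + 8P.
Setting them equal: 3781 = 19P, so P = 199.
Y = 4540 − 11·199 = 2351.

P = 199, Y = 2351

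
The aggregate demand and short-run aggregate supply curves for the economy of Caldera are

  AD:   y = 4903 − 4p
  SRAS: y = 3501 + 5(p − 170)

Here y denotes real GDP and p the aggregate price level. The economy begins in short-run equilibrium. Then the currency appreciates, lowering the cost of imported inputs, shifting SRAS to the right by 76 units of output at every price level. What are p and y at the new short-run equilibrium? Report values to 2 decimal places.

p = 241.78, y = 3935.89

This is a positive supply shock: SRAS shifts right.
New SRAS: y = 2727 + 5p.
Set AD = SRAS: 4903 − 4p = 2727 + 5p, so 2176 = 9p and p = 241.78.
Substituting into AD, y = 3935.89.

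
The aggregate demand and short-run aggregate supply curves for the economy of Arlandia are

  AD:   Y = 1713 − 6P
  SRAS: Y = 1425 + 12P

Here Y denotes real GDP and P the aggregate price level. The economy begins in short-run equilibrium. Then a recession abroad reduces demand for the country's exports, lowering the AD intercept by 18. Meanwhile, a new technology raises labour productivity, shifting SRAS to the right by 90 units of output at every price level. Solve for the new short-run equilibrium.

P = 10, Y = 1635

After both shocks: AD is Y = 1695 − 6P and SRAS is Y = 1515 + 12P.
Setting them equal: 180 = 18P, so P = 10.
Y = 1695 − 6·10 = 1635.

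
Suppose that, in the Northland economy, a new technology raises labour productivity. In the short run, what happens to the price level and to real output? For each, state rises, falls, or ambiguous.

Price level: falls; output: rises

This is a favourable supply shock: SRAS shifts right.
Moving along the downward-sloping AD curve, P falls and Y rises.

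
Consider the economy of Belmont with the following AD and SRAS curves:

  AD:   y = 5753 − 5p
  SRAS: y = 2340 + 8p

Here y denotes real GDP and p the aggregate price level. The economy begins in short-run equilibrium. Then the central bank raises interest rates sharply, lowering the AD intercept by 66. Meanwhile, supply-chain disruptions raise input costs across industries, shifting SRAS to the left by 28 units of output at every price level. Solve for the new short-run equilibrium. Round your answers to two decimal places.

p = 259.62, y = 4388.92

After both shocks: AD is y = 5687 − 5p and SRAS is y = 2312 + 8p.
Setting them equal: 3375 = 13p, so p = 259.62.
Substituting into AD, y = 4388.92.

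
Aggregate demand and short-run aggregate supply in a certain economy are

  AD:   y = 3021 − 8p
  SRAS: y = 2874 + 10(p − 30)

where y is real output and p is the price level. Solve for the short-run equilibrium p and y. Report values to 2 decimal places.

p = 24.83, y = 2822.33

Write SRAS as y = 2874 + 10p − 300 = 2574 + 10p.
Set AD = SRAS: 3021 − 8p = 2574 + 10p, so 447 = 18p and p = 24.83.
Substituting into AD, y = 3021 − 8p = 2822.33.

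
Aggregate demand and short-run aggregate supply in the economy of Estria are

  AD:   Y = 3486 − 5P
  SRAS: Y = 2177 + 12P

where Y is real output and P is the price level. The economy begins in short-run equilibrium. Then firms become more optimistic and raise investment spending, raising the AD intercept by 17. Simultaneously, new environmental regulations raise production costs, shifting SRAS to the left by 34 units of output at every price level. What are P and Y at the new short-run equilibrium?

P = 80, Y = 3103

After both shocks: AD is Y = 3503 − 5P and SRAS is Y = 2143 + 12P.
Setting them equal: 1360 = 17P, so P = 80.
Y = 3503 − 5·80 = 3103.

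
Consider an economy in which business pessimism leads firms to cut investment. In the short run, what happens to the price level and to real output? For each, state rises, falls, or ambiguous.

This is a negative demand shock: AD shifts left.
Moving along the upward-sloping SRAS curve, P falls and Y falls.

Price level: falls; output: falls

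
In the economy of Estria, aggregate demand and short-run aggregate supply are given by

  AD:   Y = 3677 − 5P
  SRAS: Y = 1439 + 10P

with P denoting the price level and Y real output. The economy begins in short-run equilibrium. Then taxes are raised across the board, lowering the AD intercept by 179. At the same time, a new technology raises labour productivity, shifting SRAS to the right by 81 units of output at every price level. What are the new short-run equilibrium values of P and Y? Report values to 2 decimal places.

After both shocks: AD is Y = 3498 − 5P and SRAS is Y = 1520 + 10P.
Setting them equal: 1978 = 15P, so P = 131.87.
Substituting into AD, Y = 2838.67.

P = 131.87, Y = 2838.67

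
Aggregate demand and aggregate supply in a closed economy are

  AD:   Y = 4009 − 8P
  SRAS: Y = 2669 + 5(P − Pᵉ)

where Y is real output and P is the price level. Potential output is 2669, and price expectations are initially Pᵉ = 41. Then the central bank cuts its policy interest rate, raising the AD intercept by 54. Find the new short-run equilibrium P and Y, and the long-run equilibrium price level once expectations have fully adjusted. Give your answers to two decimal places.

AD shifts right: new AD is Y = 4063 − 8P. With Pᵉ = 41, SRAS is Y = 2464 + 5P.
Short run: 4063 − 8P = 2464 + 5P gives 1599 = 13P, so P = 123.00 and Y = 4063 − 8P = 3079.00.
Y = 3079.00 is above potential 2669; expectations adjust and SRAS shifts left until Y = 2669.
Long run: on the new AD curve, 2669 = 4063 − 8P gives P = 174.25.

Short run: P = 123.00, Y = 3079.00. Long run: P = 174.25.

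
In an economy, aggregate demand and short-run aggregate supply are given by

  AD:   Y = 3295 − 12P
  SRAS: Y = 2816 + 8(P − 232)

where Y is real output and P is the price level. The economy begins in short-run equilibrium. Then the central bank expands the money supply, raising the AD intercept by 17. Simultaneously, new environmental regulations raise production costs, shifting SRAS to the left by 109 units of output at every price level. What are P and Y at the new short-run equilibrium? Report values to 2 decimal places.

After both shocks: AD is Y = 3312 − 12P and SRAS is Y = 851 + 8P.
Setting them equal: 2461 = 20P, so P = 123.05.
Substituting into AD, Y = 1835.40.

P = 123.05, Y = 1835.40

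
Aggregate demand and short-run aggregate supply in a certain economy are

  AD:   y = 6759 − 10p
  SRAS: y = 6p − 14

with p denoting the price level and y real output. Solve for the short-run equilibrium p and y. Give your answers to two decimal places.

Set AD = SRAS: 6759 − 10p = 6p − 14, so 6773 = 16p and p = 423.31.
Substituting into AD, y = 6759 − 10p = 2525.88.

p = 423.31, y = 2525.88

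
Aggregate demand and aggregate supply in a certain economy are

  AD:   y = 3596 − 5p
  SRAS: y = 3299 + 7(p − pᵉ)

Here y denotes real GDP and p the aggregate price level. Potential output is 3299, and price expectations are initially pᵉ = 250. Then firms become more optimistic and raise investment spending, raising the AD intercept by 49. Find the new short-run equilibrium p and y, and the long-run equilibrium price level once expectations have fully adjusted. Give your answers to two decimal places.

Short run: p = 174.67, y = 2771.67. Long run: p = 69.20.

AD shifts right: new AD is y = 3645 − 5p. With pᵉ = 250, SRAS is y = 1549 + 7p.
Short run: 3645 − 5p = 1549 + 7p gives 2096 = 12p, so p = 174.67 and y = 3645 − 5p = 2771.67.
y = 2771.67 is below potential 3299; expectations adjust and SRAS shifts right until y = 3299.
Long run: on the new AD curve, 3299 = 3645 − 5p gives p = 69.20.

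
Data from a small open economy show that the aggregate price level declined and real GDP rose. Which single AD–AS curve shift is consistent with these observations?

P fell and Y rose. An AD shift moves P and Y in the same direction; an SRAS shift moves them in opposite directions.
Here P and Y moved in opposite directions, so the SRAS curve shifted.
Since Y rose, SRAS shifted right.

SRAS shifted right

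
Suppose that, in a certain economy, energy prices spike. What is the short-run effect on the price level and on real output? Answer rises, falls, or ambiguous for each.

This is an adverse supply shock: SRAS shifts left.
Moving along the downward-sloping AD curve, P rises and Y falls.

Price level: rises; output: falls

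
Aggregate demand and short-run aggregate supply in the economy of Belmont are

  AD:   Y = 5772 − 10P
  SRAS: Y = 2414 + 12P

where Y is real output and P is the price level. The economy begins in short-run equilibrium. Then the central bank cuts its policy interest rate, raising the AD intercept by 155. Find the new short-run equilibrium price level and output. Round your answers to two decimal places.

P = 159.68, Y = 4330.18

This is a positive demand shock: AD shifts right.
New AD: Y = 5927 − 10P.
Set AD = SRAS: 5927 − 10P = 2414 + 12P, so 3513 = 22P and P = 159.68.
Substituting into AD, Y = 4330.18.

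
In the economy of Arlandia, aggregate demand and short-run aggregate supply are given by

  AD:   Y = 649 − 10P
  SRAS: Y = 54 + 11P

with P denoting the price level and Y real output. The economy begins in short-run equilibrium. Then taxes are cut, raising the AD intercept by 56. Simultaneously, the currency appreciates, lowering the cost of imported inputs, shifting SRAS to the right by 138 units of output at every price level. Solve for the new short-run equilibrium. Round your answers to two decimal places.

P = 24.43, Y = 460.71

After both shocks: AD is Y = 705 − 10P and SRAS is Y = 192 + 11P.
Setting them equal: 513 = 21P, so P = 24.43.
Substituting into AD, Y = 460.71.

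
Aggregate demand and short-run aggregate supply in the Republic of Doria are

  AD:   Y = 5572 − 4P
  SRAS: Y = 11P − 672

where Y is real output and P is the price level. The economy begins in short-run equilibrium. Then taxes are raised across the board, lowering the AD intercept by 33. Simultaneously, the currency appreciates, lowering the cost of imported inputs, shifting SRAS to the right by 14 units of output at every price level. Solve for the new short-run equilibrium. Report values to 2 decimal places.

P = 413.13, Y = 3886.47

After both shocks: AD is Y = 5539 − 4P and SRAS is Y = 11P − 658.
Setting them equal: 6197 = 15P, so P = 413.13.
Substituting into AD, Y = 3886.47.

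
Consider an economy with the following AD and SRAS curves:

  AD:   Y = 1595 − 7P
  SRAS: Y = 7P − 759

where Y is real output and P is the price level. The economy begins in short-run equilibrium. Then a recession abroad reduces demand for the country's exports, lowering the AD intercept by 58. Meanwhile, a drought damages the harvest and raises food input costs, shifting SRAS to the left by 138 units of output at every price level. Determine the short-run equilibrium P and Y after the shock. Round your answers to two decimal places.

After both shocks: AD is Y = 1537 − 7P and SRAS is Y = 7P − 897.
Setting them equal: 2434 = 14P, so P = 173.86.
Substituting into AD, Y = 320.00.

P = 173.86, Y = 320.00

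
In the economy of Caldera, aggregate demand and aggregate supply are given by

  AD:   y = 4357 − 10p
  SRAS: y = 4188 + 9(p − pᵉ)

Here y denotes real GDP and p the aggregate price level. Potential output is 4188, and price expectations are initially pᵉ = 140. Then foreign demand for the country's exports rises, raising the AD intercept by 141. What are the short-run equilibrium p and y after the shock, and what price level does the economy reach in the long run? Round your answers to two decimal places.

Short run: p = 82.63, y = 3671.68. Long run: p = 31.00.

AD shifts right: new AD is y = 4498 − 10p. With pᵉ = 140, SRAS is y = 2928 + 9p.
Short run: 4498 − 10p = 2928 + 9p gives 1570 = 19p, so p = 82.63 and y = 4498 − 10p = 3671.68.
y = 3671.68 is below potential 4188; expectations adjust and SRAS shifts right until y = 4188.
Long run: on the new AD curve, 4188 = 4498 − 10p gives p = 31.00.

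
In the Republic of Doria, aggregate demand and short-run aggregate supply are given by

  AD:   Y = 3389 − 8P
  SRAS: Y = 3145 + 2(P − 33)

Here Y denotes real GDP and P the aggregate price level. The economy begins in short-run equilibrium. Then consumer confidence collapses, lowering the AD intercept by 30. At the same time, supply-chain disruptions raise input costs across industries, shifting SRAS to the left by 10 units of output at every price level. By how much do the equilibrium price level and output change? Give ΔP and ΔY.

After both shocks: AD is Y = 3359 − 8P and SRAS is Y = 3069 + 2P.
Setting them equal: 290 = 10P, so P = 29.
Y = 3359 − 8·29 = 3127.
Initially P = 31, Y = 3141, so ΔP = -2 and ΔY = -14.

ΔP = -2, ΔY = -14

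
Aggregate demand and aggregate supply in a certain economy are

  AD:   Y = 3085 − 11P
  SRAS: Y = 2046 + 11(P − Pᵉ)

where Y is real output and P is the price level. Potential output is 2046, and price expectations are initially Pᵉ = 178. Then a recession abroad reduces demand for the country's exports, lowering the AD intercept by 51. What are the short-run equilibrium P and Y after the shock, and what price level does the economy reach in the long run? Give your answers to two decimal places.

Short run: P = 133.91, Y = 1561.00. Long run: P = 89.82.

AD shifts left: new AD is Y = 3034 − 11P. With Pᵉ = 178, SRAS is Y = 88 + 11P.
Short run: 3034 − 11P = 88 + 11P gives 2946 = 22P, so P = 133.91 and Y = 3034 − 11P = 1561.00.
Y = 1561.00 is below potential 2046; expectations adjust and SRAS shifts right until Y = 2046.
Long run: on the new AD curve, 2046 = 3034 − 11P gives P = 89.82.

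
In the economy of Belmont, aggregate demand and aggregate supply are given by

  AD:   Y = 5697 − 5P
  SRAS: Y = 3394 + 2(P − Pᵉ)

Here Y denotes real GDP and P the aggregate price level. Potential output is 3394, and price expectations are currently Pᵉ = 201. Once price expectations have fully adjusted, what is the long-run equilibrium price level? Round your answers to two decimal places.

Short run: with Pᵉ = 201, SRAS is Y = 2992 + 2P. Setting AD = SRAS gives 2705 = 7P, so P = 386.43 and Y = 5697 − 5P = 3764.86.
Output 3764.86 is above potential 3394, so over time expected prices rise and SRAS shifts left until Y returns to 3394.
Long run: Y = 3394 on the AD curve gives 3394 = 5697 − 5P, so P = 460.60.

Long-run P = 460.60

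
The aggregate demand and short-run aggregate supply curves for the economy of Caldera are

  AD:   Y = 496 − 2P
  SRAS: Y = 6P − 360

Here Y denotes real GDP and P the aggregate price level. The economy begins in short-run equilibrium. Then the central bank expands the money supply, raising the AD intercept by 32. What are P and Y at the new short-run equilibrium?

This is a positive demand shock: AD shifts right.
New AD: Y = 528 − 2P.
Set AD = SRAS: 528 − 2P = 6P − 360, so 888 = 8P and P = 111.
Y = 528 − 2·111 = 306.

P = 111, Y = 306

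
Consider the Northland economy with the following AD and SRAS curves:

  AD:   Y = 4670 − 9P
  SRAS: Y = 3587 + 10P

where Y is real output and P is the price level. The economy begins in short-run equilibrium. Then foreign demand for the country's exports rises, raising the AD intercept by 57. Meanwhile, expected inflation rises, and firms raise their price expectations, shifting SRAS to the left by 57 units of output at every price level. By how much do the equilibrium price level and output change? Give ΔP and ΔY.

ΔP = +6, ΔY = +3

After both shocks: AD is Y = 4727 − 9P and SRAS is Y = 3530 + 10P.
Setting them equal: 1197 = 19P, so P = 63.
Y = 4727 − 9·63 = 4160.
Initially P = 57, Y = 4157, so ΔP = +6 and ΔY = +3.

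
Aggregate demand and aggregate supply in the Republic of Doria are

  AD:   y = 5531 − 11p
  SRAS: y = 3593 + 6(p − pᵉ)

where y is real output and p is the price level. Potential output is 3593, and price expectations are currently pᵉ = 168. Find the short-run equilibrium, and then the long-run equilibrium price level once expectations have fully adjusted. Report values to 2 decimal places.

Short run: with pᵉ = 168, SRAS is y = 2585 + 6p. Setting AD = SRAS gives 2946 = 17p, so p = 173.29 and y = 5531 − 11p = 3624.76.
Output 3624.76 is above potential 3593, so over time expected prices rise and SRAS shifts left until y returns to 3593.
Long run: y = 3593 on the AD curve gives 3593 = 5531 − 11p, so p = 176.18.

Short run: p = 173.29, y = 3624.76. Long run: p = 176.18.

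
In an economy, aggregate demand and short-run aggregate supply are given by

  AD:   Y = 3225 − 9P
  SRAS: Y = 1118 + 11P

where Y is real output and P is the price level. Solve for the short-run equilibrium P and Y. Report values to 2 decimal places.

P = 105.35, Y = 2276.85

Set AD = SRAS: 3225 − 9P = 1118 + 11P, so 2107 = 20P and P = 105.35.
Substituting into AD, Y = 3225 − 9P = 2276.85.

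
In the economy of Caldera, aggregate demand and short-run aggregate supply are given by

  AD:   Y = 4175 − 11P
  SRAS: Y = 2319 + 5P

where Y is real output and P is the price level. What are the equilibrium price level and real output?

Set AD = SRAS: 4175 − 11P = 2319 + 5P, so 1856 = 16P and P = 116.
Then Y = 4175 − 11·116 = 2899.

P = 116, Y = 2899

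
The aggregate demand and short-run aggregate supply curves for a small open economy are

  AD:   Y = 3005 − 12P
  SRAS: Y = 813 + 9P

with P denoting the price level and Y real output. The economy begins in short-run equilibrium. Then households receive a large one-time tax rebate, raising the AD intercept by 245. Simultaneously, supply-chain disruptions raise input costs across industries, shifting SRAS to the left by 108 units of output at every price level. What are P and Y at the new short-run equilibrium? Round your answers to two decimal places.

P = 121.19, Y = 1795.71

After both shocks: AD is Y = 3250 − 12P and SRAS is Y = 705 + 9P.
Setting them equal: 2545 = 21P, so P = 121.19.
Substituting into AD, Y = 1795.71.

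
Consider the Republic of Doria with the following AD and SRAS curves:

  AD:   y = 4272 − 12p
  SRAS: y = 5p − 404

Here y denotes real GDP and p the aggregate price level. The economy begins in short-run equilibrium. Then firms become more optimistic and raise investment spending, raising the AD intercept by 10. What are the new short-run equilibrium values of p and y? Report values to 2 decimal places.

This is a positive demand shock: AD shifts right.
New AD: y = 4282 − 12p.
Set AD = SRAS: 4282 − 12p = 5p − 404, so 4686 = 17p and p = 275.65.
Substituting into AD, y = 974.24.

p = 275.65, y = 974.24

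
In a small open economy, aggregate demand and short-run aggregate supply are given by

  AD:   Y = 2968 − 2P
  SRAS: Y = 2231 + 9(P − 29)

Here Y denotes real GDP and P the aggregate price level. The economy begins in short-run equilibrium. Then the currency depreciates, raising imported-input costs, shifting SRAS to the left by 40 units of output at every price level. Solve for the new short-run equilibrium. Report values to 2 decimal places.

P = 94.36, Y = 2779.27

This is a negative supply shock: SRAS shifts left.
New SRAS: Y = 1930 + 9P.
Set AD = SRAS: 2968 − 2P = 1930 + 9P, so 1038 = 11P and P = 94.36.
Substituting into AD, Y = 2779.27.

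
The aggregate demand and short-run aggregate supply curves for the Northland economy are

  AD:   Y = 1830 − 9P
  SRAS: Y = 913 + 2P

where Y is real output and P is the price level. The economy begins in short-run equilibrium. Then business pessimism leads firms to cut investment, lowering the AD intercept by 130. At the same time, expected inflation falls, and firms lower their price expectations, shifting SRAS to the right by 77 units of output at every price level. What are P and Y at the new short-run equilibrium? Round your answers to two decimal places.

P = 64.55, Y = 1119.09

After both shocks: AD is Y = 1700 − 9P and SRAS is Y = 990 + 2P.
Setting them equal: 710 = 11P, so P = 64.55.
Substituting into AD, Y = 1119.09.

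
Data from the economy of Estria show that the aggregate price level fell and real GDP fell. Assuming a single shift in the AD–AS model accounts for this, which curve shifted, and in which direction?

AD shifted left

P fell and Y fell. An AD shift moves P and Y in the same direction; an SRAS shift moves them in opposite directions.
Here P and Y moved in the same direction, so the AD curve shifted.
Since Y fell, AD shifted left.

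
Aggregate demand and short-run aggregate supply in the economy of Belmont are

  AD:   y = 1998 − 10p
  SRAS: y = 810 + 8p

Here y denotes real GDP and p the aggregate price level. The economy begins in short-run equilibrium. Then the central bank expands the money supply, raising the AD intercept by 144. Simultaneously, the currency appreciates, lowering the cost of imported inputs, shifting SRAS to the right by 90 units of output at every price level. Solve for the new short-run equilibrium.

p = 69, y = 1452

After both shocks: AD is y = 2142 − 10p and SRAS is y = 900 + 8p.
Setting them equal: 1242 = 18p, so p = 69.
y = 2142 − 10·69 = 1452.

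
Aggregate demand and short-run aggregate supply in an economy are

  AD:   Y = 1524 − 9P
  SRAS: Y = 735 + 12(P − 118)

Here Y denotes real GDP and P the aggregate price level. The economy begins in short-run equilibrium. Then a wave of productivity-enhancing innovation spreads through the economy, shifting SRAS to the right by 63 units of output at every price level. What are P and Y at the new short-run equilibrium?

P = 102, Y = 606

This is a positive supply shock: SRAS shifts right.
New SRAS: Y = 12P − 618.
Set AD = SRAS: 1524 − 9P = 12P − 618, so 2142 = 21P and P = 102.
Y = 1524 − 9·102 = 606.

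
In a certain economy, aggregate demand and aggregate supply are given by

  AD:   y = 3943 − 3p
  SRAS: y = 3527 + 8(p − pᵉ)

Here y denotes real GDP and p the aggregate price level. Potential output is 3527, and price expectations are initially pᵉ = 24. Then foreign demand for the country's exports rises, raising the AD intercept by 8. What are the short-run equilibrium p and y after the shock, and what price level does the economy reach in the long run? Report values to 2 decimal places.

Short run: p = 56.00, y = 3783.00. Long run: p = 141.33.

AD shifts right: new AD is y = 3951 − 3p. With pᵉ = 24, SRAS is y = 3335 + 8p.
Short run: 3951 − 3p = 3335 + 8p gives 616 = 11p, so p = 56.00 and y = 3951 − 3p = 3783.00.
y = 3783.00 is above potential 3527; expectations adjust and SRAS shifts left until y = 3527.
Long run: on the new AD curve, 3527 = 3951 − 3p gives p = 141.33.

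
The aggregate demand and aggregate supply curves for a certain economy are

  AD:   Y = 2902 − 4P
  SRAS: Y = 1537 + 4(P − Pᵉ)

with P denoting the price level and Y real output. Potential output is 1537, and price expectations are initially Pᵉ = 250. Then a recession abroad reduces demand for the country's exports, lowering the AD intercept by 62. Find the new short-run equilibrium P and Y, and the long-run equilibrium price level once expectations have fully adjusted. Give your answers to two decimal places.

Short run: P = 287.88, Y = 1688.50. Long run: P = 325.75.

AD shifts left: new AD is Y = 2840 − 4P. With Pᵉ = 250, SRAS is Y = 537 + 4P.
Short run: 2840 − 4P = 537 + 4P gives 2303 = 8P, so P = 287.88 and Y = 2840 − 4P = 1688.50.
Y = 1688.50 is above potential 1537; expectations adjust and SRAS shifts left until Y = 1537.
Long run: on the new AD curve, 1537 = 2840 − 4P gives P = 325.75.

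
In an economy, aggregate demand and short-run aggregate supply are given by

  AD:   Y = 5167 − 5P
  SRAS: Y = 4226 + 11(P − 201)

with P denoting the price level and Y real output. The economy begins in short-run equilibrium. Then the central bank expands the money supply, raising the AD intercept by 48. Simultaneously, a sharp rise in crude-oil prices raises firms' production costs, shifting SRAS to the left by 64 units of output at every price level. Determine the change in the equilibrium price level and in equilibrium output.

After both shocks: AD is Y = 5215 − 5P and SRAS is Y = 1951 + 11P.
Setting them equal: 3264 = 16P, so P = 204.
Y = 5215 − 5·204 = 4195.
Initially P = 197, Y = 4182, so ΔP = +7 and ΔY = +13.

ΔP = +7, ΔY = +13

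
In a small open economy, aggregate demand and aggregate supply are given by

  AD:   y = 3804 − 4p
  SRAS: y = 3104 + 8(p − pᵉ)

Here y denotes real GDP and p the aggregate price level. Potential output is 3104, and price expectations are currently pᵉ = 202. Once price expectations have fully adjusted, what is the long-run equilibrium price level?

Long-run p = 175

Short run: with pᵉ = 202, SRAS is y = 1488 + 8p. Setting AD = SRAS gives 2316 = 12p, so p = 193 and y = 3804 − 4·193 = 3032.
Output 3032 is below potential 3104, so over time expected prices fall and SRAS shifts right until y returns to 3104.
Long run: y = 3104 on the AD curve gives 3104 = 3804 − 4p, so p = 175.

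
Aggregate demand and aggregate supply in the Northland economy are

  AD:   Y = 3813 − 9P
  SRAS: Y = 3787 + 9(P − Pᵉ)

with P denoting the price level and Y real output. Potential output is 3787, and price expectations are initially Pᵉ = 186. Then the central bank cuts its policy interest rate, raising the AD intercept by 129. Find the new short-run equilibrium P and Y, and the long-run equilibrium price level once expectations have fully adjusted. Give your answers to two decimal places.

Short run: P = 101.61, Y = 3027.50. Long run: P = 17.22.

AD shifts right: new AD is Y = 3942 − 9P. With Pᵉ = 186, SRAS is Y = 2113 + 9P.
Short run: 3942 − 9P = 2113 + 9P gives 1829 = 18P, so P = 101.61 and Y = 3942 − 9P = 3027.50.
Y = 3027.50 is below potential 3787; expectations adjust and SRAS shifts right until Y = 3787.
Long run: on the new AD curve, 3787 = 3942 − 9P gives P = 17.22.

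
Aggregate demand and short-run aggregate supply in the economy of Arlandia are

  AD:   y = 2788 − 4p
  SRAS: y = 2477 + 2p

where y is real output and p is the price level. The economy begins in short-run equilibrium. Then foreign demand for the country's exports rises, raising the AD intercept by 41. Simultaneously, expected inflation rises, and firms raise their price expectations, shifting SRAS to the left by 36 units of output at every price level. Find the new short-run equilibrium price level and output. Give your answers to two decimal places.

p = 64.67, y = 2570.33

After both shocks: AD is y = 2829 − 4p and SRAS is y = 2441 + 2p.
Setting them equal: 388 = 6p, so p = 64.67.
Substituting into AD, y = 2570.33.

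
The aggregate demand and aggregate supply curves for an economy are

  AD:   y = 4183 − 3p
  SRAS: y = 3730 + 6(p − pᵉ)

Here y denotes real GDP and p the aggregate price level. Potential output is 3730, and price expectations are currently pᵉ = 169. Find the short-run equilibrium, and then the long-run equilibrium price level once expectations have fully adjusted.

Short run: p = 163, y = 3694. Long run: p = 151.

Short run: with pᵉ = 169, SRAS is y = 2716 + 6p. Setting AD = SRAS gives 1467 = 9p, so p = 163 and y = 4183 − 3·163 = 3694.
Output 3694 is below potential 3730, so over time expected prices fall and SRAS shifts right until y returns to 3730.
Long run: y = 3730 on the AD curve gives 3730 = 4183 − 3p, so p = 151.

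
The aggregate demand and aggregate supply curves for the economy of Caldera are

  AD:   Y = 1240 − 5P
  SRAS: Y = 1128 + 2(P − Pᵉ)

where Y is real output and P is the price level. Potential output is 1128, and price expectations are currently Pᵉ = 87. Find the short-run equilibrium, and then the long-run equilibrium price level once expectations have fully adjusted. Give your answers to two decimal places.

Short run: P = 40.86, Y = 1035.71. Long run: P = 22.40.

Short run: with Pᵉ = 87, SRAS is Y = 954 + 2P. Setting AD = SRAS gives 286 = 7P, so P = 40.86 and Y = 1240 − 5P = 1035.71.
Output 1035.71 is below potential 1128, so over time expected prices fall and SRAS shifts right until Y returns to 1128.
Long run: Y = 1128 on the AD curve gives 1128 = 1240 − 5P, so P = 22.40.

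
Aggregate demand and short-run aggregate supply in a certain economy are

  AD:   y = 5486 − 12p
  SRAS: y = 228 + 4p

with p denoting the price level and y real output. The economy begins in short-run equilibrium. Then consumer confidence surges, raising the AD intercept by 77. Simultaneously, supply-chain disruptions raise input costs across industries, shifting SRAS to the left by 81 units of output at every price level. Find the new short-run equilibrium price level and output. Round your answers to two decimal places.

After both shocks: AD is y = 5563 − 12p and SRAS is y = 147 + 4p.
Setting them equal: 5416 = 16p, so p = 338.50.
Substituting into AD, y = 1501.00.

p = 338.50, y = 1501.00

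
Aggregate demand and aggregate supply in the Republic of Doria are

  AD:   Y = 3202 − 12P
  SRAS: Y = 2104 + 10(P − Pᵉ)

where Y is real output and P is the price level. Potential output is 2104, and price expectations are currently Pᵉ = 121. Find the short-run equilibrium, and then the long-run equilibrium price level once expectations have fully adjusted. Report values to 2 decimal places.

Short run: with Pᵉ = 121, SRAS is Y = 894 + 10P. Setting AD = SRAS gives 2308 = 22P, so P = 104.91 and Y = 3202 − 12P = 1943.09.
Output 1943.09 is below potential 2104, so over time expected prices fall and SRAS shifts right until Y returns to 2104.
Long run: Y = 2104 on the AD curve gives 2104 = 3202 − 12P, so P = 91.50.

Short run: P = 104.91, Y = 1943.09. Long run: P = 91.50.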